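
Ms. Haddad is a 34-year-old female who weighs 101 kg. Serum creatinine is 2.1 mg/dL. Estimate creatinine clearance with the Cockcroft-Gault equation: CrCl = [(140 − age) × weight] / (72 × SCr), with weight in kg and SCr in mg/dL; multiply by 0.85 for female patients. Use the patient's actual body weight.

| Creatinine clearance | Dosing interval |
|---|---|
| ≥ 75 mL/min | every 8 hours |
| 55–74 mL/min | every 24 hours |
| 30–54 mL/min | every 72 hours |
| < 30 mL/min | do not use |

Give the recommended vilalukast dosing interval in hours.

CrCl = (140 − 34) × 101 / (72 × 2.1) × 0.85 = 10706.0 / 151.20 × 0.85 ≈ 60.2 mL/min
CrCl ≈ 60 mL/min → bracket 55–74 mL/min → every 24 hours.

every 24 hours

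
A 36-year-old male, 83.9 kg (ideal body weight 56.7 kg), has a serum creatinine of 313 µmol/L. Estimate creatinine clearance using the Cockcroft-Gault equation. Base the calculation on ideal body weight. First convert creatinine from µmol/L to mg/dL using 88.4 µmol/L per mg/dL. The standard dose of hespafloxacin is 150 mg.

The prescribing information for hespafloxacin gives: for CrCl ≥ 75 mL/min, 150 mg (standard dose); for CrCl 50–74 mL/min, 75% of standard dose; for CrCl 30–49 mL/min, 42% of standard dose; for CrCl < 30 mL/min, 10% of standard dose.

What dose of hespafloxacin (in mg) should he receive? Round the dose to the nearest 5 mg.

15 mg

SCr = 313 / 88.4 = 3.541 mg/dL
CrCl = (140 − 36) × 56.7 / (72 × 3.541) = 5896.8 / 254.95 ≈ 23.1 mL/min
CrCl ≈ 23 mL/min → bracket < 30 mL/min.
10% of 150 mg = 15 mg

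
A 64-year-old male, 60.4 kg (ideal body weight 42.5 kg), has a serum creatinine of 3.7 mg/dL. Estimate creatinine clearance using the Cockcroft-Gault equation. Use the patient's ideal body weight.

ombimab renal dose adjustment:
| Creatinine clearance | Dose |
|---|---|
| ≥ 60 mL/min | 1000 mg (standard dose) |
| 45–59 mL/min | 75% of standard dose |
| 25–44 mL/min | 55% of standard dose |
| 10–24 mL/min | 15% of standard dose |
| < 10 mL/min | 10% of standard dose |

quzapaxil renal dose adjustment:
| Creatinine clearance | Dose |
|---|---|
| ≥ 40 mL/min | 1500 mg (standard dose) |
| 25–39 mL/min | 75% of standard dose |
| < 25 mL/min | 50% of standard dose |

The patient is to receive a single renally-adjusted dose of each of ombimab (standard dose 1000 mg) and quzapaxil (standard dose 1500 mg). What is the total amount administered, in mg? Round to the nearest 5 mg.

900 mg

CrCl = (140 − 64) × 42.5 / (72 × 3.7) = 3230.0 / 266.40 ≈ 12.1 mL/min
CrCl ≈ 12 mL/min.
ombimab: 10–24 mL/min → 15% of 1000 mg = 150 mg.
quzapaxil: < 25 mL/min → 50% of 1500 mg = 750 mg.
Total = 150 + 750 = 900 mg.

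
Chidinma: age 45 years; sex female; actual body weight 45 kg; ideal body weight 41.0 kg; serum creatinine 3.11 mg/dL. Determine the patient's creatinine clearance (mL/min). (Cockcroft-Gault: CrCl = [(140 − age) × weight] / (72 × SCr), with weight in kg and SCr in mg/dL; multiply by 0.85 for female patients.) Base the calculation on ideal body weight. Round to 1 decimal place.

CrCl = (140 − 45) × 41 / (72 × 3.11) × 0.85 = 3895.0 / 223.92 × 0.85 ≈ 14.8 mL/min

14.8 mL/min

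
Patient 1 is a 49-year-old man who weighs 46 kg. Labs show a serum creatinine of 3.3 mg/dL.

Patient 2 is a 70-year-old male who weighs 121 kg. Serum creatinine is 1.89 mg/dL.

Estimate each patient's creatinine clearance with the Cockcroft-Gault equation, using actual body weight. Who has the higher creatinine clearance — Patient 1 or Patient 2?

Patient 1: CrCl = (140 − 49) × 46 / (72 × 3.3) = 4186.0 / 237.60 ≈ 17.6 mL/min
Patient 2: CrCl = (140 − 70) × 121 / (72 × 1.89) = 8470.0 / 136.08 ≈ 62.2 mL/min
17.6 vs 62.2 mL/min → Patient 2 is higher.

Patient 2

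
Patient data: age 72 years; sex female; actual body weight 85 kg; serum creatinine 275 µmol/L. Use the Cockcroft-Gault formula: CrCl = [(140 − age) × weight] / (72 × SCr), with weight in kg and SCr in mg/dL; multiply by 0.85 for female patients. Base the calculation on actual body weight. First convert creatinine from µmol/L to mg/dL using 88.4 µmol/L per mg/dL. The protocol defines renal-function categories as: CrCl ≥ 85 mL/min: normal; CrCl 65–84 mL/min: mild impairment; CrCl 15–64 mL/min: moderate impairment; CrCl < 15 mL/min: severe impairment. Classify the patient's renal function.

SCr = 275 / 88.4 = 3.111 mg/dL
CrCl = (140 − 72) × 85 / (72 × 3.111) × 0.85 = 5780.0 / 223.99 × 0.85 ≈ 21.9 mL/min
22 mL/min falls in the 'moderate impairment' range.

moderate impairment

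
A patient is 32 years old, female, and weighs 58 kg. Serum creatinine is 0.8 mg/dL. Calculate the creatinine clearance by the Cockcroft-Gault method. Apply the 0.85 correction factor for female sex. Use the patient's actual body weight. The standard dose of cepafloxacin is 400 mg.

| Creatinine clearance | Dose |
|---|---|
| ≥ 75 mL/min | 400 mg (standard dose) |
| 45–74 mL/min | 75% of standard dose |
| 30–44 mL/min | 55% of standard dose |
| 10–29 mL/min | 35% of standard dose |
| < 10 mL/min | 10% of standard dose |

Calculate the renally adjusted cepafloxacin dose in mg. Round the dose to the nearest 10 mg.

CrCl = (140 − 32) × 58 / (72 × 0.8) × 0.85 = 6264.0 / 57.60 × 0.85 ≈ 92.4 mL/min
CrCl ≈ 92 mL/min → bracket ≥ 75 mL/min.
100% of 400 mg = 400 mg

400 mg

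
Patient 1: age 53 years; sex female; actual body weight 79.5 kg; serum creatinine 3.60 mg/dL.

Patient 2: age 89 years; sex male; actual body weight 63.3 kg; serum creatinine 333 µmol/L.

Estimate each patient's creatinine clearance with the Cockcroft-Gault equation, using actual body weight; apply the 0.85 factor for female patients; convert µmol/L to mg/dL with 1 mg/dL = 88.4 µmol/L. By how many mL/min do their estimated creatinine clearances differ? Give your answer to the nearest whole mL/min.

11 mL/min

Patient 1: CrCl = (140 − 53) × 79.5 / (72 × 3.6) × 0.85 = 6916.5 / 259.20 × 0.85 ≈ 22.7 mL/min
Patient 2: SCr = 333 / 88.4 = 3.767 mg/dL
Patient 2: CrCl = (140 − 89) × 63.3 / (72 × 3.767) = 3228.3 / 271.22 ≈ 11.9 mL/min
|22.7 − 11.9| = 10.8 mL/min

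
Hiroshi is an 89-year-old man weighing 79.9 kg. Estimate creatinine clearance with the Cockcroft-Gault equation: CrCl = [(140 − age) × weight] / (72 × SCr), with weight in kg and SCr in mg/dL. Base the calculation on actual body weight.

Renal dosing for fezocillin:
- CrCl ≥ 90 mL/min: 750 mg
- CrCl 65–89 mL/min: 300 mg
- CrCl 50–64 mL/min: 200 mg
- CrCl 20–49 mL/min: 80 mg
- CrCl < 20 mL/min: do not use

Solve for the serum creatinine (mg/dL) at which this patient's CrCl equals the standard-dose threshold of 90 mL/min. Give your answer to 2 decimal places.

Standard dose requires CrCl ≥ 90 mL/min.
Set (140 − 89) × 79.9 / (72 × SCr) = 90
SCr = (140 − 89) × 79.9 / (72 × 90) = 0.629 mg/dL

0.63 mg/dL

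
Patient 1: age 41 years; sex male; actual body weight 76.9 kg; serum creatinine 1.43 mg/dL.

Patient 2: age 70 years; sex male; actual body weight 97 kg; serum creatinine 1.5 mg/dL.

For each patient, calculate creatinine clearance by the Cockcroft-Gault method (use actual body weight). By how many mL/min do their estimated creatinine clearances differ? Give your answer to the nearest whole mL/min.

11 mL/min

Patient 1: CrCl = (140 − 41) × 76.9 / (72 × 1.43) = 7613.1 / 102.96 ≈ 73.9 mL/min
Patient 2: CrCl = (140 − 70) × 97 / (72 × 1.5) = 6790.0 / 108.00 ≈ 62.9 mL/min
|73.9 − 62.9| = 11.0 mL/min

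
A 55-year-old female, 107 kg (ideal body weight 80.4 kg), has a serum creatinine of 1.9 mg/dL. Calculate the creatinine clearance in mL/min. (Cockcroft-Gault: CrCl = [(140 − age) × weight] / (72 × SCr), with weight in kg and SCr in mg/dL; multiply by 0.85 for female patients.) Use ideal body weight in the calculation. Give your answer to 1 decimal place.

42.5 mL/min

CrCl = (140 − 55) × 80.4 / (72 × 1.9) × 0.85 = 6834.0 / 136.80 × 0.85 ≈ 42.5 mL/min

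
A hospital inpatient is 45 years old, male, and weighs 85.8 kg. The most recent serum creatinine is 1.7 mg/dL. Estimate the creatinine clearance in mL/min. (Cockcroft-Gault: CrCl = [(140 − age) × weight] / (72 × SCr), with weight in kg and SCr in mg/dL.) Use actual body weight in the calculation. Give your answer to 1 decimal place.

66.6 mL/min

CrCl = (140 − 45) × 85.8 / (72 × 1.7) = 8151.0 / 122.40 ≈ 66.6 mL/min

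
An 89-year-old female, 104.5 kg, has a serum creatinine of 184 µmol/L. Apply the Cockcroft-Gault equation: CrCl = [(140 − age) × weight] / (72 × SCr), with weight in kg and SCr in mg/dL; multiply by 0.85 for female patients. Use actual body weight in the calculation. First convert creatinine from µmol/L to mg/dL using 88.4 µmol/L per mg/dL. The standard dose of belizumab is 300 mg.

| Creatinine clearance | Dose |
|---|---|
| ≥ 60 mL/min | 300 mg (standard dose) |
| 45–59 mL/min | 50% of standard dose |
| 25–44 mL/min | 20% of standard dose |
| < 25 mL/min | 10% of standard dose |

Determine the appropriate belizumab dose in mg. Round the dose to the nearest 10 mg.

SCr = 184 / 88.4 = 2.081 mg/dL
CrCl = (140 − 89) × 104.5 / (72 × 2.081) × 0.85 = 5329.5 / 149.83 × 0.85 ≈ 30.2 mL/min
CrCl ≈ 30 mL/min → bracket 25–44 mL/min.
20% of 300 mg = 60 mg

60 mg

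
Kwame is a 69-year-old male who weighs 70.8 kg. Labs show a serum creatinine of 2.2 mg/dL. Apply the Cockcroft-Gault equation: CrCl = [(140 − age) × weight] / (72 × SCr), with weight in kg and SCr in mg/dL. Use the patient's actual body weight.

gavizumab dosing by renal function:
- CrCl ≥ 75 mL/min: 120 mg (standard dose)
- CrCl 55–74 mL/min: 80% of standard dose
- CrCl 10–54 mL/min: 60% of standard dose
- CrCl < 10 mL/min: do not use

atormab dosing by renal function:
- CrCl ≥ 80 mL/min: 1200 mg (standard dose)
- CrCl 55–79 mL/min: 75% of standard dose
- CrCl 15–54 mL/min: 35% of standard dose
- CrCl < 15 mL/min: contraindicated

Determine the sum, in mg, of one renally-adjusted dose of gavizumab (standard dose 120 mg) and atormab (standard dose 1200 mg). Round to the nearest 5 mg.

CrCl = (140 − 69) × 70.8 / (72 × 2.2) = 5026.8 / 158.40 ≈ 31.7 mL/min
CrCl ≈ 32 mL/min.
gavizumab: 10–54 mL/min → 60% of 120 mg = 72 mg.
atormab: 15–54 mL/min → 35% of 1200 mg = 420 mg.
Total = 72 + 420 = 492 mg.

490 mg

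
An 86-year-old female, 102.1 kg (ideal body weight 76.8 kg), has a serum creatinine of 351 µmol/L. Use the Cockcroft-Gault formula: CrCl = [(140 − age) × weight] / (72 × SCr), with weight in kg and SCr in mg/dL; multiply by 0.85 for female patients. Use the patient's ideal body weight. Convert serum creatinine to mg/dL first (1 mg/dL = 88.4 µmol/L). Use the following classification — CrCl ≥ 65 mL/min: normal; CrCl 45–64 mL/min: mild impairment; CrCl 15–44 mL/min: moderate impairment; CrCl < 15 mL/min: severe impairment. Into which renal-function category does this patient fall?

severe impairment

SCr = 351 / 88.4 = 3.971 mg/dL
CrCl = (140 − 86) × 76.8 / (72 × 3.971) × 0.85 = 4147.2 / 285.91 × 0.85 ≈ 12.3 mL/min
12 mL/min falls in the 'severe impairment' range.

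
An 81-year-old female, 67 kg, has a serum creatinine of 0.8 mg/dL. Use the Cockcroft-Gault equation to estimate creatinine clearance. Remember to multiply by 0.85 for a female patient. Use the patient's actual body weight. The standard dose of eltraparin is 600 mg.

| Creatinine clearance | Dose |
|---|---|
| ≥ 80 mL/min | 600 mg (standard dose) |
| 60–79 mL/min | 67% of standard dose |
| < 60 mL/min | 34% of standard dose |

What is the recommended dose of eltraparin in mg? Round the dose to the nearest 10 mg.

CrCl = (140 − 81) × 67 / (72 × 0.8) × 0.85 = 3953.0 / 57.60 × 0.85 ≈ 58.3 mL/min
CrCl ≈ 58 mL/min → bracket < 60 mL/min.
34% of 600 mg = 204 mg → 200 mg

200 mg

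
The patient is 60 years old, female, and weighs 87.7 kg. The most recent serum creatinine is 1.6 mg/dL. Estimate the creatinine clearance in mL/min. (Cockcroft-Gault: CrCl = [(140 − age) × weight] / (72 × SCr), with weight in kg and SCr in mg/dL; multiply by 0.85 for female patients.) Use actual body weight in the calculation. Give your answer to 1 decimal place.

CrCl = (140 − 60) × 87.7 / (72 × 1.6) × 0.85 = 7016.0 / 115.20 × 0.85 ≈ 51.8 mL/min

51.8 mL/min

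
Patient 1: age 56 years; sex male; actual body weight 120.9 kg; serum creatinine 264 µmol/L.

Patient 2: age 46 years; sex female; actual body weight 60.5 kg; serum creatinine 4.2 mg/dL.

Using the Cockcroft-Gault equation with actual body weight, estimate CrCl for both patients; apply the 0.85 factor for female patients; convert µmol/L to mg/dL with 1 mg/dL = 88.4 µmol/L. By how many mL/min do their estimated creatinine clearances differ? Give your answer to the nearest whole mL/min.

Patient 1: SCr = 264 / 88.4 = 2.986 mg/dL
Patient 1: CrCl = (140 − 56) × 120.9 / (72 × 2.986) = 10155.6 / 214.99 ≈ 47.2 mL/min
Patient 2: CrCl = (140 − 46) × 60.5 / (72 × 4.2) × 0.85 = 5687.0 / 302.40 × 0.85 ≈ 16.0 mL/min
|47.2 − 16.0| = 31.2 mL/min

31 mL/min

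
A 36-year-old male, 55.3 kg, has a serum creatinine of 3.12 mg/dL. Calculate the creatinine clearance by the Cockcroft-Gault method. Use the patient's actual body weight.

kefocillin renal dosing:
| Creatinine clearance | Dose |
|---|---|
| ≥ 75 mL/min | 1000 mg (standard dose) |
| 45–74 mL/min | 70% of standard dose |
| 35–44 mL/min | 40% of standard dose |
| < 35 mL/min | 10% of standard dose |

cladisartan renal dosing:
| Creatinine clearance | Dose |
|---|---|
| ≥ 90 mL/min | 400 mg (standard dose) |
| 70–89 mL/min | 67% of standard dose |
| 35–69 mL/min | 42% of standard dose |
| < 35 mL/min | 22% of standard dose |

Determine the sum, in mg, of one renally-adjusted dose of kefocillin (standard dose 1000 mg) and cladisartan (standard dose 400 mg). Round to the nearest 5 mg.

CrCl = (140 − 36) × 55.3 / (72 × 3.12) = 5751.2 / 224.64 ≈ 25.6 mL/min
CrCl ≈ 26 mL/min.
kefocillin: < 35 mL/min → 10% of 1000 mg = 100 mg.
cladisartan: < 35 mL/min → 22% of 400 mg = 88 mg.
Total = 100 + 88 = 188 mg.

190 mg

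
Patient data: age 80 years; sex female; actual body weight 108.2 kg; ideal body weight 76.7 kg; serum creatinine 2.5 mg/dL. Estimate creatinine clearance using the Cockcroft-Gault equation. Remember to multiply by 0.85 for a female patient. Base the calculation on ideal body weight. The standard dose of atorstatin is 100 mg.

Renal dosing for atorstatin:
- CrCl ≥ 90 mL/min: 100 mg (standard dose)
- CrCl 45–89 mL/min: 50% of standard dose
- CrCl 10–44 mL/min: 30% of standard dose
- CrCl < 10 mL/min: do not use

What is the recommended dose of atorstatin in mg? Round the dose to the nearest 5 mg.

CrCl = (140 − 80) × 76.7 / (72 × 2.5) × 0.85 = 4602.0 / 180.00 × 0.85 ≈ 21.7 mL/min
CrCl ≈ 22 mL/min → bracket 10–44 mL/min.
30% of 100 mg = 30 mg

30 mg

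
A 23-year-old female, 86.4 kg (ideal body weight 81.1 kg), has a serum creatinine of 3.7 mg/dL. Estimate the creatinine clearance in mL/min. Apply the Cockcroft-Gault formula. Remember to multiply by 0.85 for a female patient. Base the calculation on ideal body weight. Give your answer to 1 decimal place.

30.3 mL/min

CrCl = (140 − 23) × 81.1 / (72 × 3.7) × 0.85 = 9488.7 / 266.40 × 0.85 ≈ 30.3 mL/min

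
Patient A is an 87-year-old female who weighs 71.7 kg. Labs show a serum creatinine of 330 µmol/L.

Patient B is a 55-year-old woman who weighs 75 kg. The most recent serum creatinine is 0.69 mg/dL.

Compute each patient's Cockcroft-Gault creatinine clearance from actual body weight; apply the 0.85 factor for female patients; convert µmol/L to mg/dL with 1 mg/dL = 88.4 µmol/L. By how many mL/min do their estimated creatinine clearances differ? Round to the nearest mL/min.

Patient A: SCr = 330 / 88.4 = 3.733 mg/dL
Patient A: CrCl = (140 − 87) × 71.7 / (72 × 3.733) × 0.85 = 3800.1 / 268.78 × 0.85 ≈ 12.0 mL/min
Patient B: CrCl = (140 − 55) × 75 / (72 × 0.69) × 0.85 = 6375.0 / 49.68 × 0.85 ≈ 109.1 mL/min
|12.0 − 109.1| = 97.1 mL/min

97 mL/min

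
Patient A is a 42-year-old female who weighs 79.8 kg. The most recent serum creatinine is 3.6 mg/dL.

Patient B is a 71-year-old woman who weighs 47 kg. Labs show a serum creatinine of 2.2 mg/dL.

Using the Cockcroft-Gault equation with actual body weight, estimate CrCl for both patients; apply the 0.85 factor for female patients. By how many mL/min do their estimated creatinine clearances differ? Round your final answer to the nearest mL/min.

8 mL/min

Patient A: CrCl = (140 − 42) × 79.8 / (72 × 3.6) × 0.85 = 7820.4 / 259.20 × 0.85 ≈ 25.6 mL/min
Patient B: CrCl = (140 − 71) × 47 / (72 × 2.2) × 0.85 = 3243.0 / 158.40 × 0.85 ≈ 17.4 mL/min
|25.6 − 17.4| = 8.2 mL/min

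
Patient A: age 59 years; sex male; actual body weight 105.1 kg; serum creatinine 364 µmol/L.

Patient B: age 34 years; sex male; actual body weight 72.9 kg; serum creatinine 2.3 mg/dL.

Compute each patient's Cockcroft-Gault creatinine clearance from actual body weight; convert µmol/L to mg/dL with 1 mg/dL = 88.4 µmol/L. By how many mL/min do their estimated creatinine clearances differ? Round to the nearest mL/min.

18 mL/min

Patient A: SCr = 364 / 88.4 = 4.118 mg/dL
Patient A: CrCl = (140 − 59) × 105.1 / (72 × 4.118) = 8513.1 / 296.50 ≈ 28.7 mL/min
Patient B: CrCl = (140 − 34) × 72.9 / (72 × 2.3) = 7727.4 / 165.60 ≈ 46.7 mL/min
|28.7 − 46.7| = 18.0 mL/min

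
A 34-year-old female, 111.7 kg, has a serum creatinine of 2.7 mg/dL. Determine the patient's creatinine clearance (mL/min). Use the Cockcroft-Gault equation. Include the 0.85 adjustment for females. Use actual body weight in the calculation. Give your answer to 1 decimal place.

51.8 mL/min

CrCl = (140 − 34) × 111.7 / (72 × 2.7) × 0.85 = 11840.2 / 194.40 × 0.85 ≈ 51.8 mL/min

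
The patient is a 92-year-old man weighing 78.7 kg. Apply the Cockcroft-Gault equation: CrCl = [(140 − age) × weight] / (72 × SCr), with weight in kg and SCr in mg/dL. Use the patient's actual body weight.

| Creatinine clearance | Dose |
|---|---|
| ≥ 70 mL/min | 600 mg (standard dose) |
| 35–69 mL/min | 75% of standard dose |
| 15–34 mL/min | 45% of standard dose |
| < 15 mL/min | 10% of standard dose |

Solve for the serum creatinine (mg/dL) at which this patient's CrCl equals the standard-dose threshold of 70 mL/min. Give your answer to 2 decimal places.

Standard dose requires CrCl ≥ 70 mL/min.
Set (140 − 92) × 78.7 / (72 × SCr) = 70
SCr = (140 − 92) × 78.7 / (72 × 70) = 0.750 mg/dL

0.75 mg/dL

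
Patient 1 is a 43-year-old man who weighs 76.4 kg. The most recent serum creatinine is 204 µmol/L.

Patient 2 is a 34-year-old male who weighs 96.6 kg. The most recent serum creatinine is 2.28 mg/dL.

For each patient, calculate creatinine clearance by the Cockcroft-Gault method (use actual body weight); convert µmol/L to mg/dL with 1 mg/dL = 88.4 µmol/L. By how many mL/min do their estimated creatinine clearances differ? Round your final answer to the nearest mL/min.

18 mL/min

Patient 1: SCr = 204 / 88.4 = 2.308 mg/dL
Patient 1: CrCl = (140 − 43) × 76.4 / (72 × 2.308) = 7410.8 / 166.18 ≈ 44.6 mL/min
Patient 2: CrCl = (140 − 34) × 96.6 / (72 × 2.28) = 10239.6 / 164.16 ≈ 62.4 mL/min
|44.6 − 62.4| = 17.8 mL/min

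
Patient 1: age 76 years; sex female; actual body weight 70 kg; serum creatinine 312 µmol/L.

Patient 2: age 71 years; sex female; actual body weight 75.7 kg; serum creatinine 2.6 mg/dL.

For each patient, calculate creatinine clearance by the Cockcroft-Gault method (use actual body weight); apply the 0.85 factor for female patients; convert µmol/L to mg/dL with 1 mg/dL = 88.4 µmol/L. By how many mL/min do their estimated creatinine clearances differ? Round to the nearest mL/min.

Patient 1: SCr = 312 / 88.4 = 3.529 mg/dL
Patient 1: CrCl = (140 − 76) × 70 / (72 × 3.529) × 0.85 = 4480.0 / 254.09 × 0.85 ≈ 15.0 mL/min
Patient 2: CrCl = (140 − 71) × 75.7 / (72 × 2.6) × 0.85 = 5223.3 / 187.20 × 0.85 ≈ 23.7 mL/min
|15.0 − 23.7| = 8.7 mL/min

9 mL/min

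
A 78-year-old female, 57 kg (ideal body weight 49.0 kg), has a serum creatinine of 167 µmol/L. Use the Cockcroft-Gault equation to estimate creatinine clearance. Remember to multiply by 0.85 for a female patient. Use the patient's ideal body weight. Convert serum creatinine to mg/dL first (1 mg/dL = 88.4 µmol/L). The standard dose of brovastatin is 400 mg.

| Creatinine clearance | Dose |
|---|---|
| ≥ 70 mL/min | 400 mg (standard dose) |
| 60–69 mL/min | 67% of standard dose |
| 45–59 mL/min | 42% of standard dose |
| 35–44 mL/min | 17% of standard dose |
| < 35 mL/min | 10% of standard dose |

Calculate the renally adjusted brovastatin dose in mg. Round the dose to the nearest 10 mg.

40 mg

SCr = 167 / 88.4 = 1.889 mg/dL
CrCl = (140 − 78) × 49 / (72 × 1.889) × 0.85 = 3038.0 / 136.01 × 0.85 ≈ 19.0 mL/min
CrCl ≈ 19 mL/min → bracket < 35 mL/min.
10% of 400 mg = 40 mg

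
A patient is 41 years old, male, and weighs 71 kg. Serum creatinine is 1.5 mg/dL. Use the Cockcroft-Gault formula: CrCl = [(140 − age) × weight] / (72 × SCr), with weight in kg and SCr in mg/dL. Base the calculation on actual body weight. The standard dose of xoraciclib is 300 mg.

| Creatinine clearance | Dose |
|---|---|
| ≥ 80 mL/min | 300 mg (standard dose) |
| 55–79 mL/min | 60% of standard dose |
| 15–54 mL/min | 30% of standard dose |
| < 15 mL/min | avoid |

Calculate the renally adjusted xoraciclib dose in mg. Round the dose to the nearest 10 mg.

CrCl = (140 − 41) × 71 / (72 × 1.5) = 7029.0 / 108.00 ≈ 65.1 mL/min
CrCl ≈ 65 mL/min → bracket 55–79 mL/min.
60% of 300 mg = 180 mg

180 mg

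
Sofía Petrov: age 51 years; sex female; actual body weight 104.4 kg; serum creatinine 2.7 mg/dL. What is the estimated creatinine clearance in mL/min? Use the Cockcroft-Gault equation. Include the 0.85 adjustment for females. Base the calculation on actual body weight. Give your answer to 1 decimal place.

40.6 mL/min

CrCl = (140 − 51) × 104.4 / (72 × 2.7) × 0.85 = 9291.6 / 194.40 × 0.85 ≈ 40.6 mL/min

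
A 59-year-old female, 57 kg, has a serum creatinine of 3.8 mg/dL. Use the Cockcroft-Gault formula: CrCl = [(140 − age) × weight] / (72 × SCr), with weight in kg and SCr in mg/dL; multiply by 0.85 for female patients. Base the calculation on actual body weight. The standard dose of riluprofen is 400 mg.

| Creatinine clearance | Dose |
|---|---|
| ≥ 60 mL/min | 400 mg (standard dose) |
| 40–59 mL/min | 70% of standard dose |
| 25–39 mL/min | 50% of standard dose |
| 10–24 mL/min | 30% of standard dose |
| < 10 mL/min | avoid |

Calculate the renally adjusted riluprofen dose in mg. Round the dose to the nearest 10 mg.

CrCl = (140 − 59) × 57 / (72 × 3.8) × 0.85 = 4617.0 / 273.60 × 0.85 ≈ 14.3 mL/min
CrCl ≈ 14 mL/min → bracket 10–24 mL/min.
30% of 400 mg = 120 mg

120 mg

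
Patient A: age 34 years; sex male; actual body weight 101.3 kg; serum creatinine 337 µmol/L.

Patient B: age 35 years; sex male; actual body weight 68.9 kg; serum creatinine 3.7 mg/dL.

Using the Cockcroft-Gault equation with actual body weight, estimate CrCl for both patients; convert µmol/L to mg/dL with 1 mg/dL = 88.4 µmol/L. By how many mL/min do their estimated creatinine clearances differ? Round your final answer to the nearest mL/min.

Patient A: SCr = 337 / 88.4 = 3.812 mg/dL
Patient A: CrCl = (140 − 34) × 101.3 / (72 × 3.812) = 10737.8 / 274.46 ≈ 39.1 mL/min
Patient B: CrCl = (140 − 35) × 68.9 / (72 × 3.7) = 7234.5 / 266.40 ≈ 27.2 mL/min
|39.1 − 27.2| = 11.9 mL/min

12 mL/min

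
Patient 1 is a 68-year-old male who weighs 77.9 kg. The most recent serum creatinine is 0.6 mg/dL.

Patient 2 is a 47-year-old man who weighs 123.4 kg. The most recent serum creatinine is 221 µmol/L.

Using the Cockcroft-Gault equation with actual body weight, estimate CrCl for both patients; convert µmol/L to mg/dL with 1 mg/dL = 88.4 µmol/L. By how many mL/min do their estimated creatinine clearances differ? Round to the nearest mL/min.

66 mL/min

Patient 1: CrCl = (140 − 68) × 77.9 / (72 × 0.6) = 5608.8 / 43.20 ≈ 129.8 mL/min
Patient 2: SCr = 221 / 88.4 = 2.5 mg/dL
Patient 2: CrCl = (140 − 47) × 123.4 / (72 × 2.5) = 11476.2 / 180.00 ≈ 63.8 mL/min
|129.8 − 63.8| = 66.0 mL/min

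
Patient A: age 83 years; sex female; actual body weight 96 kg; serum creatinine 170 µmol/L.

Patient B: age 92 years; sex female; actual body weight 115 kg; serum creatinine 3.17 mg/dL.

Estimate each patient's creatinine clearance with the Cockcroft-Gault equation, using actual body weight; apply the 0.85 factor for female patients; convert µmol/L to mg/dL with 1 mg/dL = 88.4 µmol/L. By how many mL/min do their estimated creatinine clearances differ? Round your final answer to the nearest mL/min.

Patient A: SCr = 170 / 88.4 = 1.923 mg/dL
Patient A: CrCl = (140 − 83) × 96 / (72 × 1.923) × 0.85 = 5472.0 / 138.46 × 0.85 ≈ 33.6 mL/min
Patient B: CrCl = (140 − 92) × 115 / (72 × 3.17) × 0.85 = 5520.0 / 228.24 × 0.85 ≈ 20.6 mL/min
|33.6 − 20.6| = 13.0 mL/min

13 mL/min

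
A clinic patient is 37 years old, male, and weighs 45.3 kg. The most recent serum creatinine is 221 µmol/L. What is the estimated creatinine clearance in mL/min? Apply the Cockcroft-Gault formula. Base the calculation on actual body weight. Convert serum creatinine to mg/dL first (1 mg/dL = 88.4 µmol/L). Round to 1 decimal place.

SCr = 221 / 88.4 = 2.5 mg/dL
CrCl = (140 − 37) × 45.3 / (72 × 2.5) = 4665.9 / 180.00 ≈ 25.9 mL/min

25.9 mL/min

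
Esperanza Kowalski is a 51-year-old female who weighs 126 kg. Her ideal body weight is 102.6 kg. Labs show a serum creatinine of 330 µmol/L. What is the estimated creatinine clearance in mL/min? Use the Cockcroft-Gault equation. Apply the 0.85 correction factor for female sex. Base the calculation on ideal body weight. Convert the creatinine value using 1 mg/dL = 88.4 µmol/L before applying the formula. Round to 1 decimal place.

28.9 mL/min

SCr = 330 / 88.4 = 3.733 mg/dL
CrCl = (140 − 51) × 102.6 / (72 × 3.733) × 0.85 = 9131.4 / 268.78 × 0.85 ≈ 28.9 mL/min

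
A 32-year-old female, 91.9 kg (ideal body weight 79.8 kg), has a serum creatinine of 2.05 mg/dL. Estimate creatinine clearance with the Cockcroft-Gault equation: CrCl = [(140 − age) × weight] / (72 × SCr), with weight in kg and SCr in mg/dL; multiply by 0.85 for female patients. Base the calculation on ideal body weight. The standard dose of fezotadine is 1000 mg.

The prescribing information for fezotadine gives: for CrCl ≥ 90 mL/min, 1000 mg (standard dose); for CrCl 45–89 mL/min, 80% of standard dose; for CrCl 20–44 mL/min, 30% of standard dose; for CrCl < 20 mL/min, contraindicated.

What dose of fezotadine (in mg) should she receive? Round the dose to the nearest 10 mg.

800 mg

CrCl = (140 − 32) × 79.8 / (72 × 2.05) × 0.85 = 8618.4 / 147.60 × 0.85 ≈ 49.6 mL/min
CrCl ≈ 50 mL/min → bracket 45–89 mL/min.
80% of 1000 mg = 800 mg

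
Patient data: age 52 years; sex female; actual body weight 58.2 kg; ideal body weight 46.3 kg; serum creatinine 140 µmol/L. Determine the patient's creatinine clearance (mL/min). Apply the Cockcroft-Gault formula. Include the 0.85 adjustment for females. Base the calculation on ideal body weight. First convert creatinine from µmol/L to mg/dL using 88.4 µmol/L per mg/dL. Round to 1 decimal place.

SCr = 140 / 88.4 = 1.584 mg/dL
CrCl = (140 − 52) × 46.3 / (72 × 1.584) × 0.85 = 4074.4 / 114.05 × 0.85 ≈ 30.4 mL/min

30.4 mL/min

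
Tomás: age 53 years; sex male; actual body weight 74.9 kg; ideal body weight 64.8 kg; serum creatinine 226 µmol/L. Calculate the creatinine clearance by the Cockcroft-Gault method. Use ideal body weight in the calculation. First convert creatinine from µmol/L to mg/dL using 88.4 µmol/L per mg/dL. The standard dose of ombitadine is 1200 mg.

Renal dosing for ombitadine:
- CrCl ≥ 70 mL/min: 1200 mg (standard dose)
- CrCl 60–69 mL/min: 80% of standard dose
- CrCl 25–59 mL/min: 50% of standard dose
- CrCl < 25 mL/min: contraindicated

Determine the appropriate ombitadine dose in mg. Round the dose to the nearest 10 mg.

600 mg

SCr = 226 / 88.4 = 2.557 mg/dL
CrCl = (140 − 53) × 64.8 / (72 × 2.557) = 5637.6 / 184.10 ≈ 30.6 mL/min
CrCl ≈ 31 mL/min → bracket 25–59 mL/min.
50% of 1200 mg = 600 mg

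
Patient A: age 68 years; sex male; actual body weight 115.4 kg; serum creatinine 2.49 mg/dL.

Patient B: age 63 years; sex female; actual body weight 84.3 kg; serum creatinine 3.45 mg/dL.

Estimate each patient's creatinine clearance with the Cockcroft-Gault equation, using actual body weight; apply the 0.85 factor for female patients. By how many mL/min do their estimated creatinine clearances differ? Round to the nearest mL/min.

Patient A: CrCl = (140 − 68) × 115.4 / (72 × 2.49) = 8308.8 / 179.28 ≈ 46.3 mL/min
Patient B: CrCl = (140 − 63) × 84.3 / (72 × 3.45) × 0.85 = 6491.1 / 248.40 × 0.85 ≈ 22.2 mL/min
|46.3 − 22.2| = 24.1 mL/min

24 mL/min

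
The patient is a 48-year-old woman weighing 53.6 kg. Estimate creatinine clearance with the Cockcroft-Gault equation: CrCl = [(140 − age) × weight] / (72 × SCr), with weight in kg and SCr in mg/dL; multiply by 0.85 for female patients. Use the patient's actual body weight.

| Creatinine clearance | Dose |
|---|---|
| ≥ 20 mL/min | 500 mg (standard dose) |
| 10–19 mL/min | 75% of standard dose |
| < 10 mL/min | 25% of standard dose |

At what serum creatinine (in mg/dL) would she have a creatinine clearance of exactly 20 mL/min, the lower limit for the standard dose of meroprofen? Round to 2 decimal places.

2.91 mg/dL

Standard dose requires CrCl ≥ 20 mL/min.
Set (140 − 48) × 53.6 × 0.85 / (72 × SCr) = 20
SCr = (140 − 48) × 53.6 × 0.85 / (72 × 20) = 2.911 mg/dL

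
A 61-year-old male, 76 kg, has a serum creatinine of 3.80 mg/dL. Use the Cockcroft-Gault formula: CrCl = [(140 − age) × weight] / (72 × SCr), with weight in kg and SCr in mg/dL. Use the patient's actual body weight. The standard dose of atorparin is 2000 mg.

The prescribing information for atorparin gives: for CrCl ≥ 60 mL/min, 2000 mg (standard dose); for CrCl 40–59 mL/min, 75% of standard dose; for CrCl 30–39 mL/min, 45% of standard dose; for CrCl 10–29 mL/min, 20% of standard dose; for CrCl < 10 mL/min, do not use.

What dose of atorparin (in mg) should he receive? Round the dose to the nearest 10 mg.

CrCl = (140 − 61) × 76 / (72 × 3.8) = 6004.0 / 273.60 ≈ 21.9 mL/min
CrCl ≈ 22 mL/min → bracket 10–29 mL/min.
20% of 2000 mg = 400 mg

400 mg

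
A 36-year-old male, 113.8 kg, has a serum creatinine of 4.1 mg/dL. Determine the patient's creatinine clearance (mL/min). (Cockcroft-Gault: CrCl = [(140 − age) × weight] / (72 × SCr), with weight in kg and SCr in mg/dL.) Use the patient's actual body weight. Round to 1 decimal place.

40.1 mL/min

CrCl = (140 − 36) × 113.8 / (72 × 4.1) = 11835.2 / 295.20 ≈ 40.1 mL/min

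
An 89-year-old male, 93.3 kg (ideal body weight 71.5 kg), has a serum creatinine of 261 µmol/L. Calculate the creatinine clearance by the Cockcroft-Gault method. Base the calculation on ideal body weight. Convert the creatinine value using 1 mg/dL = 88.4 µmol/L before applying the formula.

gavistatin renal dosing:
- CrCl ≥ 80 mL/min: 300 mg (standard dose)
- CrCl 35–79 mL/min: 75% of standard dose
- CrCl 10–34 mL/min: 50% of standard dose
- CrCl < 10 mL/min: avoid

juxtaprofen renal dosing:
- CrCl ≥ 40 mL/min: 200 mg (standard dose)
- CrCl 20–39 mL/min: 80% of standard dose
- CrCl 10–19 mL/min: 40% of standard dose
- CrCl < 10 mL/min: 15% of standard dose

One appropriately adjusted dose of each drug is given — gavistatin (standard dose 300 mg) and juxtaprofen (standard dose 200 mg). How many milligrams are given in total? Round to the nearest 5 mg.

230 mg

SCr = 261 / 88.4 = 2.952 mg/dL
CrCl = (140 − 89) × 71.5 / (72 × 2.952) = 3646.5 / 212.54 ≈ 17.2 mL/min
CrCl ≈ 17 mL/min.
gavistatin: 10–34 mL/min → 50% of 300 mg = 150 mg.
juxtaprofen: 10–19 mL/min → 40% of 200 mg = 80 mg.
Total = 150 + 80 = 230 mg.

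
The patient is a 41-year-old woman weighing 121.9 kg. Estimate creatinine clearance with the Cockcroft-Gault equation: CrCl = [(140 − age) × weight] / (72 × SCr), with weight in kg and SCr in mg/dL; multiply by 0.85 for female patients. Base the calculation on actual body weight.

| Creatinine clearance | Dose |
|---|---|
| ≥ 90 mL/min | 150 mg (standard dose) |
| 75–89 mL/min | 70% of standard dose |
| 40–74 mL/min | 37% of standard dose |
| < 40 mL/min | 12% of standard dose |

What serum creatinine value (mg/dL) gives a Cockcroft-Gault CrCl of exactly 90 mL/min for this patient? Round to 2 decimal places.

Standard dose requires CrCl ≥ 90 mL/min.
Set (140 − 41) × 121.9 × 0.85 / (72 × SCr) = 90
SCr = (140 − 41) × 121.9 × 0.85 / (72 × 90) = 1.583 mg/dL

1.58 mg/dL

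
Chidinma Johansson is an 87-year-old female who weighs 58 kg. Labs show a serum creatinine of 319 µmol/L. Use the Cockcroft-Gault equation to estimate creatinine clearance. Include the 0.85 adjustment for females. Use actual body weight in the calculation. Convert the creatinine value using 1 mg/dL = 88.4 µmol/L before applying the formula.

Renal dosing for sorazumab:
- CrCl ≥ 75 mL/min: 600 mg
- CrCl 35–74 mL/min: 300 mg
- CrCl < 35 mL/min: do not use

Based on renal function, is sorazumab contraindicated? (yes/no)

SCr = 319 / 88.4 = 3.609 mg/dL
CrCl = (140 − 87) × 58 / (72 × 3.609) × 0.85 = 3074.0 / 259.85 × 0.85 ≈ 10.1 mL/min
CrCl ≈ 10 mL/min, which is < 35 mL/min.

yes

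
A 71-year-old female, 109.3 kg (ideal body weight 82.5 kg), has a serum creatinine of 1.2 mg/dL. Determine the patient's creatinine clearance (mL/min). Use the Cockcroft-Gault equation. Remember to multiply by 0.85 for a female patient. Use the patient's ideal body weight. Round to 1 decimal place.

56.0 mL/min

CrCl = (140 − 71) × 82.5 / (72 × 1.2) × 0.85 = 5692.5 / 86.40 × 0.85 ≈ 56.0 mL/min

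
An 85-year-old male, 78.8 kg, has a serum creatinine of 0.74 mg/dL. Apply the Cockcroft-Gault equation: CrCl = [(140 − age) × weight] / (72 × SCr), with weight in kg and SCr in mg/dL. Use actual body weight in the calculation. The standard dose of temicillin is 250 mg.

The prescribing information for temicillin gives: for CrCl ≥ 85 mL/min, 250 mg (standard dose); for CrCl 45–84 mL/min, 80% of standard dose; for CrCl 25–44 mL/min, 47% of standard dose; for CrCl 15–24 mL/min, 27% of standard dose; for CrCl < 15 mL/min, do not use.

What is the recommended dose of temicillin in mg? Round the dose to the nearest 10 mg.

200 mg

CrCl = (140 − 85) × 78.8 / (72 × 0.74) = 4334.0 / 53.28 ≈ 81.3 mL/min
CrCl ≈ 81 mL/min → bracket 45–84 mL/min.
80% of 250 mg = 200 mg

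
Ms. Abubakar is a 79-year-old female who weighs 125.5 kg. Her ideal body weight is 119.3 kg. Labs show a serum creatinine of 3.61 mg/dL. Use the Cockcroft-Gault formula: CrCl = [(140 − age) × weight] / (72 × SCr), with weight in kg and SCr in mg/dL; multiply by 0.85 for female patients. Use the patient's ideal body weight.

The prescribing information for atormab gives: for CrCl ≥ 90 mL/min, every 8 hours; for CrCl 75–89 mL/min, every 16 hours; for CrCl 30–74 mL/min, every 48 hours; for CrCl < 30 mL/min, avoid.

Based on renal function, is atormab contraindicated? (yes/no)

yes

CrCl = (140 − 79) × 119.3 / (72 × 3.61) × 0.85 = 7277.3 / 259.92 × 0.85 ≈ 23.8 mL/min
CrCl ≈ 24 mL/min, which is < 30 mL/min.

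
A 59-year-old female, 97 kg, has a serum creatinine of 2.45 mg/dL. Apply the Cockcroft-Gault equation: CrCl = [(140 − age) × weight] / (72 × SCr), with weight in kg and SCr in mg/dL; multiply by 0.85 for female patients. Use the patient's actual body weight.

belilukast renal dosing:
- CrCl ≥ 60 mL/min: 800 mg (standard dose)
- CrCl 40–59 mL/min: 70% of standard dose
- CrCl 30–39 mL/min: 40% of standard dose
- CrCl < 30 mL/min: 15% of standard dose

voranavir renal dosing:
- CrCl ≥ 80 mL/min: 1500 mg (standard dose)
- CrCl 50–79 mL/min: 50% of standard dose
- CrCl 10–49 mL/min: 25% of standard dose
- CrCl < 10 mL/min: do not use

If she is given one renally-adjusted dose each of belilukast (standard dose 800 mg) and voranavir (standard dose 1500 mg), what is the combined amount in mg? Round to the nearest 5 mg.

695 mg

CrCl = (140 − 59) × 97 / (72 × 2.45) × 0.85 = 7857.0 / 176.40 × 0.85 ≈ 37.9 mL/min
CrCl ≈ 38 mL/min.
belilukast: 30–39 mL/min → 40% of 800 mg = 320 mg.
voranavir: 10–49 mL/min → 25% of 1500 mg = 375 mg.
Total = 320 + 375 = 695 mg.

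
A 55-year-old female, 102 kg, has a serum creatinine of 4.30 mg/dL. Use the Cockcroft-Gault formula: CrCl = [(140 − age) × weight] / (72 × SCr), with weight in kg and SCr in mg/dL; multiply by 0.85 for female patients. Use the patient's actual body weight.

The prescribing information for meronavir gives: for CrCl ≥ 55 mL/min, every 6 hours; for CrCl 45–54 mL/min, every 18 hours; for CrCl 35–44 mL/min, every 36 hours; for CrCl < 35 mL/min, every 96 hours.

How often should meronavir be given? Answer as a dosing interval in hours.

CrCl = (140 − 55) × 102 / (72 × 4.3) × 0.85 = 8670.0 / 309.60 × 0.85 ≈ 23.8 mL/min
CrCl ≈ 24 mL/min → bracket < 35 mL/min → every 96 hours.

every 96 hours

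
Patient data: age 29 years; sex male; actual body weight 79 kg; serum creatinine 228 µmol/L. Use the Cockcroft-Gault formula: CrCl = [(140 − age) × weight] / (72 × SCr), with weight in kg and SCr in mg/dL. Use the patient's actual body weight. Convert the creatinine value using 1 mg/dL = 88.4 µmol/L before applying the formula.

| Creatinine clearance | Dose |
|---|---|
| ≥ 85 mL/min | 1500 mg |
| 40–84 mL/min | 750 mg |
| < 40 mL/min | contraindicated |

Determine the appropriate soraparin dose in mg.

750 mg

SCr = 228 / 88.4 = 2.579 mg/dL
CrCl = (140 − 29) × 79 / (72 × 2.579) = 8769.0 / 185.69 ≈ 47.2 mL/min
CrCl ≈ 47 mL/min → bracket 40–84 mL/min.
Dose for this bracket: 750 mg.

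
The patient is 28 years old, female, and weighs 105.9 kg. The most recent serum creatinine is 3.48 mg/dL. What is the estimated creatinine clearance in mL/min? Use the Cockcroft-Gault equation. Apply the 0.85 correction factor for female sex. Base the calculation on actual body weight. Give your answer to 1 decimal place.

40.2 mL/min

CrCl = (140 − 28) × 105.9 / (72 × 3.48) × 0.85 = 11860.8 / 250.56 × 0.85 ≈ 40.2 mL/min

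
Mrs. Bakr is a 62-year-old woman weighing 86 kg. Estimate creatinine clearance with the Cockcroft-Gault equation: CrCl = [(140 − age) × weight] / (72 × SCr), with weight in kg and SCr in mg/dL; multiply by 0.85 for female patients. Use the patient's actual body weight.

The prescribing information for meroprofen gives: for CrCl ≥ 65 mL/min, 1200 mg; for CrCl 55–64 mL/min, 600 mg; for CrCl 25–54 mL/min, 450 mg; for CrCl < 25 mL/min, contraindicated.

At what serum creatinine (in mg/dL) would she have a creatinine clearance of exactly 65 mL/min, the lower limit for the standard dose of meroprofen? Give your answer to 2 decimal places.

1.22 mg/dL

Standard dose requires CrCl ≥ 65 mL/min.
Set (140 − 62) × 86 × 0.85 / (72 × SCr) = 65
SCr = (140 − 62) × 86 × 0.85 / (72 × 65) = 1.218 mg/dL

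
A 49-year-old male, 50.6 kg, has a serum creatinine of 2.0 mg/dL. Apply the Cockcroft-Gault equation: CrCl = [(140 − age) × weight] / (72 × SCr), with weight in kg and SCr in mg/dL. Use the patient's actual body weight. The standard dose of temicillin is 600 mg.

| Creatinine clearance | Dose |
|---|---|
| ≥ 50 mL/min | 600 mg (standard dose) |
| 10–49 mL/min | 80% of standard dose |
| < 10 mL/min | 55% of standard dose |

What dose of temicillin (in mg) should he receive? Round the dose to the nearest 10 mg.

CrCl = (140 − 49) × 50.6 / (72 × 2) = 4604.6 / 144.00 ≈ 32.0 mL/min
CrCl ≈ 32 mL/min → bracket 10–49 mL/min.
80% of 600 mg = 480 mg

480 mg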